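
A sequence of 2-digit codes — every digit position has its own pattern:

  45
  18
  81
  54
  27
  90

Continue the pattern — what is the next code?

63

First digit — −3 each step, mod 10: 4, 1, 8, 5, 2, 9 → 6.
Second digit: +3 each step, mod 10, so 5, 8, 1, 4, 7, 0 → 3.
Combining the parts gives 63.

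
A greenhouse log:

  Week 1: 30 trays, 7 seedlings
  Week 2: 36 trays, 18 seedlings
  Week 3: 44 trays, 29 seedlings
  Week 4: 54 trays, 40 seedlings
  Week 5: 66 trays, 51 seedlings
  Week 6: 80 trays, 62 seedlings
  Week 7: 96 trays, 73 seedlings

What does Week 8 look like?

Trays — differences are 6, 8, 10, … (increasing by 2 each time): 30, 36, 44, 54, 66, 80, 96 → 114.
Seedlings: +11 each step, so 7, 18, 29, 40, 51, 62, 73 → 84.
Putting it together: 114 trays, 84 seedlings.

114 trays, 84 seedlings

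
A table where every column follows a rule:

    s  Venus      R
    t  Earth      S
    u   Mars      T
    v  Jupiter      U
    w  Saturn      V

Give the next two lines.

First letter goes s, t, u, v, w → x → y (letters move forward 1 place in the alphabet).
Planet goes Venus, Earth, Mars, Jupiter, Saturn → Uranus → Neptune (runs through the planets Mercury→Neptune).
For the second letter, letters move forward 1 place in the alphabet: R, S, T, U, V → W → X.
Putting the parts together: x  Uranus  W and then y  Neptune  X.

x  Uranus  W; y  Neptune  X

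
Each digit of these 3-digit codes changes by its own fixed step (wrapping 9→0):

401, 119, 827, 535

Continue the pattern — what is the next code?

243

First digit goes 4, 1, 8, 5 → 2 (−3 each step, mod 10).
For the second digit, +1 each step, mod 10: 0, 1, 2, 3 → 4.
Third digit — −2 each step, mod 10: 1, 9, 7, 5 → 3.
So the next code is 243.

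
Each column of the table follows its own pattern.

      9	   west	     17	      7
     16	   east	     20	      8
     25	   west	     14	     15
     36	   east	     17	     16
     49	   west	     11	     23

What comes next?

64  east  14  24

First component goes 9, 16, 25, 36, 49 → 64 (perfect squares: 3², 4², 5², …).
For the direction, alternates west ↔ east: west, east, west, east, west → east.
Third component: alternating steps +3, −6, +3, −6, …, so 17, 20, 14, 17, 11 → 14.
Fourth component goes 7, 8, 15, 16, 23 → 24 (alternating steps +1, +7, +1, +7, …).
Putting it together: 64  east  14  24.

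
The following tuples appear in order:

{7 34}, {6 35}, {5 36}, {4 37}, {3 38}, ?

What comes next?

{2 39}

First component: −1 each step; 7, 6, 5, 4, 3 → 2.
Second component: +1 each step; 34, 35, 36, 37, 38 → 39.
Combining the parts gives {2 39}.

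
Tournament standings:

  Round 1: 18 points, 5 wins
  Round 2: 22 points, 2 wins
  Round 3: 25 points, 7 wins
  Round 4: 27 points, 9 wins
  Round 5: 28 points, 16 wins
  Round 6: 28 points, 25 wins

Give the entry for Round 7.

Points: differences are 4, 3, 2, … (decreasing by 1 each time), so 18, 22, 25, 27, 28, 28 → 27.
Wins: each term is the sum of the two before it; 5, 2, 7, 9, 16, 25 → 41.
Putting it together: 27 points, 41 wins.

27 points, 41 wins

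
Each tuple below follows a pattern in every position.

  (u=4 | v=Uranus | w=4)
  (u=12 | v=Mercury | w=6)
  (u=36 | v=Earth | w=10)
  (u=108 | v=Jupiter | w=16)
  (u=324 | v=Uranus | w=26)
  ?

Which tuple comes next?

U — ×3 each step: 4, 12, 36, 108, 324 → 972.
For the v, repeats Uranus → Mercury → Earth → Jupiter: Uranus, Mercury, Earth, Jupiter, Uranus → Mercury.
W: each term is the sum of the two before it, so 4, 6, 10, 16, 26 → 42.
Combining the parts gives (u=972 | v=Mercury | w=42).

(u=972 | v=Mercury | w=42)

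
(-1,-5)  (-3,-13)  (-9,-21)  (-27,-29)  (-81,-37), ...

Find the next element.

(-243,-45)

First slot: ×3 each step, so -1, -3, -9, -27, -81 → -243.
Second slot goes -5, -13, -21, -29, -37 → -45 (−8 each step).
Putting it together: (-243,-45).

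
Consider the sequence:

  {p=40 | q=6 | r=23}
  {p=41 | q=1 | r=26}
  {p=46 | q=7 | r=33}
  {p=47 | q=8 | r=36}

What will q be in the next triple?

P: alternating steps +1, +5, +1, +5, …; 40, 41, 46, 47 → 52.
Q: each term is the sum of the two before it, so 6, 1, 7, 8 → 15.
R: alternating steps +3, +7, +3, +7, …, so 23, 26, 33, 36 → 43.

15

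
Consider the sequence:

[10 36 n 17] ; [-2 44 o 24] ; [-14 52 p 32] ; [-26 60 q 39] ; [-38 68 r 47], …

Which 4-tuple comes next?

[-50 76 s 54]

First coordinate: 10, -2, -14, -26, -38 → -50 (−12 each step).
Second coordinate: +8 each step, so 36, 44, 52, 60, 68 → 76.
Letter goes n, o, p, q, r → s (letters move forward 1 place in the alphabet).
Fourth coordinate goes 17, 24, 32, 39, 47 → 54 (alternating steps +7, +8, +7, +8, …).
So the next 4-tuple is [-50 76 s 54].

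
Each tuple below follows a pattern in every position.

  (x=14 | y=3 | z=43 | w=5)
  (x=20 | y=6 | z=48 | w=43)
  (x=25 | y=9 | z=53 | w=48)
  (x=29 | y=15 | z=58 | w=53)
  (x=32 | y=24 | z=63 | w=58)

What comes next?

(x=34 | y=39 | z=68 | w=63)

X: differences are 6, 5, 4, … (decreasing by 1 each time); 14, 20, 25, 29, 32 → 34.
Y: each term is the sum of the two before it; 3, 6, 9, 15, 24 → 39.
Z: +5 each step, so 43, 48, 53, 58, 63 → 68.
W: always the previous value of the z; 5, 43, 48, 53, 58 → 63.
Putting it together: (x=34 | y=39 | z=68 | w=63).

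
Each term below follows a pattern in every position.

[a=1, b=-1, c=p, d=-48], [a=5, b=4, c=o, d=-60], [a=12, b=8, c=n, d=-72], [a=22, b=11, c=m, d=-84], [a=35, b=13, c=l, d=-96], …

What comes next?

[a=51, b=14, c=k, d=-108]

For the a, differences are 4, 7, 10, … (increasing by 3 each time): 1, 5, 12, 22, 35 → 51.
For the b, differences are 5, 4, 3, … (decreasing by 1 each time): -1, 4, 8, 11, 13 → 14.
C: letters move back 1 place in the alphabet, so p, o, n, m, l → k.
D: −12 each step; -48, -60, -72, -84, -96 → -108.
Combining the parts gives [a=51, b=14, c=k, d=-108].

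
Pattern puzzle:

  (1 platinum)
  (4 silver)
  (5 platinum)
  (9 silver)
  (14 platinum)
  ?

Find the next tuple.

First coordinate — each term is the sum of the two before it: 1, 4, 5, 9, 14 → 23.
Metal: alternates platinum ↔ silver, so platinum, silver, platinum, silver, platinum → silver.
Combining the parts gives (23 silver).

(23 silver)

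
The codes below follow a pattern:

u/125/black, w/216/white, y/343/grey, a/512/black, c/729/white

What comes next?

Letter: letters move forward 2 places in the alphabet, wrapping Z→A, so u, w, y, a, c → e.
For the second component, perfect cubes: 5³, 6³, 7³, …: 125, 216, 343, 512, 729 → 1000.
Shade: repeats black → white → grey; black, white, grey, black, white → grey.
Combining the parts gives e/1000/grey.

e/1000/grey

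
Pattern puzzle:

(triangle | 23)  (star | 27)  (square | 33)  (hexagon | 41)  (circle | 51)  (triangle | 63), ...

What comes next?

(star | 77)

Shape: repeats triangle → star → square → hexagon → circle, so triangle, star, square, hexagon, circle, triangle → star.
Second value: 23, 27, 33, 41, 51, 63 → 77 (differences are 4, 6, 8, … (increasing by 2 each time)).
Combining the parts gives (star | 77).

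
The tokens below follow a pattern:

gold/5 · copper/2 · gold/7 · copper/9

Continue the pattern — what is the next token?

For the metal, alternates gold ↔ copper: gold, copper, gold, copper → gold.
Second component: each term is the sum of the two before it, so 5, 2, 7, 9 → 16.
So the next token is gold/16.

gold/16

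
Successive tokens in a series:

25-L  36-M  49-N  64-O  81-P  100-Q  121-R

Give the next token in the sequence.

144-S

First component goes 25, 36, 49, 64, 81, 100, 121 → 144 (perfect squares: 5², 6², 7², …).
For the letter, letters move forward 1 place in the alphabet: L, M, N, O, P, Q, R → S.
So the next token is 144-S.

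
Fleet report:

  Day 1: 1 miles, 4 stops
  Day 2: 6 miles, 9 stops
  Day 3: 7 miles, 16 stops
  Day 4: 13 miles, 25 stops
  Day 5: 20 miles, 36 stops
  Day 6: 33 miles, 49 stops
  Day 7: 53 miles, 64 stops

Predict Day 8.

86 miles, 81 stops

Miles: each term is the sum of the two before it; 1, 6, 7, 13, 20, 33, 53 → 86.
Stops: perfect squares: 2², 3², 4², …; 4, 9, 16, 25, 36, 49, 64 → 81.
Putting it together: 86 miles, 81 stops.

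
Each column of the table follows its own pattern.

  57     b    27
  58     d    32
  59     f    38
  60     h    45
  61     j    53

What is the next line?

For the first component, +1 each step: 57, 58, 59, 60, 61 → 62.
Letter: letters move forward 2 places in the alphabet; b, d, f, h, j → l.
For the third component, differences are 5, 6, 7, … (increasing by 1 each time): 27, 32, 38, 45, 53 → 62.
Putting it together: 62  l  62.

62  l  62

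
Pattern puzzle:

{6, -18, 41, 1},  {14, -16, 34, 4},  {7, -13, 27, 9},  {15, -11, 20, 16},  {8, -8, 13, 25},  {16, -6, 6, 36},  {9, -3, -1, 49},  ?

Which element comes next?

{17, -1, -8, 64}

First value goes 6, 14, 7, 15, 8, 16, 9 → 17 (alternating steps +8, −7, +8, −7, …).
Second value: -18, -16, -13, -11, -8, -6, -3 → -1 (alternating steps +2, +3, +2, +3, …).
Third value — −7 each step: 41, 34, 27, 20, 13, 6, -1 → -8.
Fourth value: perfect squares: 1², 2², 3², …, so 1, 4, 9, 16, 25, 36, 49 → 64.
Putting it together: {17, -1, -8, 64}.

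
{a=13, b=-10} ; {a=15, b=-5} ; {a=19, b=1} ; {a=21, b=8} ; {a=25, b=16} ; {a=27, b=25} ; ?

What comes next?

A goes 13, 15, 19, 21, 25, 27 → 31 (alternating steps +2, +4, +2, +4, …).
B: differences are 5, 6, 7, … (increasing by 1 each time), so -10, -5, 1, 8, 16, 25 → 35.
Putting it together: {a=31, b=35}.

{a=31, b=35}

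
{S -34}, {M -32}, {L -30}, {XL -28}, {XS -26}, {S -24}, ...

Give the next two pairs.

{M -22}, {L -20}

Size: repeats S → M → L → XL → XS; S, M, L, XL, XS, S → M → L.
Second entry: -34, -32, -30, -28, -26, -24 → -22 → -20 (+2 each step).
Putting the parts together: {M -22} and then {L -20}.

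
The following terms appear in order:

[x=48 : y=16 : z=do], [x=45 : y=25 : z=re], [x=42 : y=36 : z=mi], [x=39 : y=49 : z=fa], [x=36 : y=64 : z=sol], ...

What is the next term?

[x=33 : y=81 : z=la]

X goes 48, 45, 42, 39, 36 → 33 (−3 each step).
For the y, perfect squares: 4², 5², 6², …: 16, 25, 36, 49, 64 → 81.
Z goes do, re, mi, fa, sol → la (runs through the solfège scale do→ti).
Combining the parts gives [x=33 : y=81 : z=la].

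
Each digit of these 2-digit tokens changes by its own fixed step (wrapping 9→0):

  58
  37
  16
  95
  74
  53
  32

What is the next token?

11

First digit goes 5, 3, 1, 9, 7, 5, 3 → 1 (−2 each step, mod 10).
Second digit goes 8, 7, 6, 5, 4, 3, 2 → 1 (−1 each step, mod 10).
Putting it together: 11.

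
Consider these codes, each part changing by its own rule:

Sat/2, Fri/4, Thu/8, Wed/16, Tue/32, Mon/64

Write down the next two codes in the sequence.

For the day, runs backward through the weekdays Mon→Sun: Sat, Fri, Thu, Wed, Tue, Mon → Sun → Sat.
Second component: ×2 each step, so 2, 4, 8, 16, 32, 64 → 128 → 256.
Putting the parts together: Sun/128 and then Sat/256.

Sun/128 then Sat/256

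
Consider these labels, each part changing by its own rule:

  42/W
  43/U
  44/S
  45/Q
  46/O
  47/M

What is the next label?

First component: 42, 43, 44, 45, 46, 47 → 48 (+1 each step).
Letter: letters move back 2 places in the alphabet; W, U, S, Q, O, M → K.
Putting it together: 48/K.

48/K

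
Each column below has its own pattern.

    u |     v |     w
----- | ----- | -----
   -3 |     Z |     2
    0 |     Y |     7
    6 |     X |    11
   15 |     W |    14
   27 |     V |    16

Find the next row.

42  U  17

Column u: differences are 3, 6, 9, … (increasing by 3 each time); -3, 0, 6, 15, 27 → 42.
Column v goes Z, Y, X, W, V → U (letters move back 1 place in the alphabet).
For the column w, differences are 5, 4, 3, … (decreasing by 1 each time): 2, 7, 11, 14, 16 → 17.
So the next row is 42  U  17.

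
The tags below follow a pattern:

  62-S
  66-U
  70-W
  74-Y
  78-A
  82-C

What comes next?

First component goes 62, 66, 70, 74, 78, 82 → 86 (+4 each step).
Letter: S, U, W, Y, A, C → E (letters move forward 2 places in the alphabet, wrapping Z→A).
Combining the parts gives 86-E.

86-E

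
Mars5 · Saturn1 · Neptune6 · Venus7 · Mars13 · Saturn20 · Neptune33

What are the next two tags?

Venus53, Mars86

Planet goes Mars, Saturn, Neptune, Venus, Mars, Saturn, Neptune → Venus → Mars (repeats Mars → Saturn → Neptune → Venus).
Second component — each term is the sum of the two before it: 5, 1, 6, 7, 13, 20, 33 → 53 → 86.
So the next two tags are Venus53 and Mars86.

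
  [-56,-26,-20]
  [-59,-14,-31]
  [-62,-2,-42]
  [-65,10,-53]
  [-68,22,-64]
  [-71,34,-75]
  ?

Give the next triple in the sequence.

First entry goes -56, -59, -62, -65, -68, -71 → -74 (−3 each step).
Second entry: +12 each step; -26, -14, -2, 10, 22, 34 → 46.
Third entry: −11 each step, so -20, -31, -42, -53, -64, -75 → -86.
Combining the parts gives [-74,46,-86].

[-74,46,-86]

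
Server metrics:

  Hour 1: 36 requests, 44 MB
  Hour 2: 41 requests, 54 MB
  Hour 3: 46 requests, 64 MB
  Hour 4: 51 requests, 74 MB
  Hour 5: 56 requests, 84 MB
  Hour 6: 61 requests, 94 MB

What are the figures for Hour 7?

Requests — +5 each step: 36, 41, 46, 51, 56, 61 → 66.
MB — +10 each step: 44, 54, 64, 74, 84, 94 → 104.
So the next row is 66 requests, 104 MB.

66 requests, 104 MB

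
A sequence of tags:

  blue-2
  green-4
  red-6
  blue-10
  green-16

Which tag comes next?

red-26

Colour — repeats blue → green → red: blue, green, red, blue, green → red.
For the second component, each term is the sum of the two before it: 2, 4, 6, 10, 16 → 26.
So the next tag is red-26.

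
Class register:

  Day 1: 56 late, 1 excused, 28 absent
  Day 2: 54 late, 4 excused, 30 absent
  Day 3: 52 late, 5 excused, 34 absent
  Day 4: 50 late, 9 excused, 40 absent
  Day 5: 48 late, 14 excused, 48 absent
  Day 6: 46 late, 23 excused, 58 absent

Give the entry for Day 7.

44 late, 37 excused, 70 absent

Late — −2 each step: 56, 54, 52, 50, 48, 46 → 44.
Excused: each term is the sum of the two before it, so 1, 4, 5, 9, 14, 23 → 37.
Absent: differences are 2, 4, 6, … (increasing by 2 each time), so 28, 30, 34, 40, 48, 58 → 70.
Putting it together: 44 late, 37 excused, 70 absent.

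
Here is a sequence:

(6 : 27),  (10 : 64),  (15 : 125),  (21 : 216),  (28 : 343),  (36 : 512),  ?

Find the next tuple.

For the first part, differences are 4, 5, 6, … (increasing by 1 each time): 6, 10, 15, 21, 28, 36 → 45.
For the second part, perfect cubes: 3³, 4³, 5³, …: 27, 64, 125, 216, 343, 512 → 729.
Combining the parts gives (45 : 729).

(45 : 729)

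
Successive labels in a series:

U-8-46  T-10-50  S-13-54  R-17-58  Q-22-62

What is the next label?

Letter: U, T, S, R, Q → P (letters move back 1 place in the alphabet).
Second component — differences are 2, 3, 4, … (increasing by 1 each time): 8, 10, 13, 17, 22 → 28.
Third component — +4 each step: 46, 50, 54, 58, 62 → 66.
Putting it together: P-28-66.

P-28-66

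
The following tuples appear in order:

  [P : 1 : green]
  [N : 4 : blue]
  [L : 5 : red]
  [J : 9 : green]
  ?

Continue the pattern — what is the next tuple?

[H : 14 : blue]

Letter: P, N, L, J → H (letters move back 2 places in the alphabet).
Second component: each term is the sum of the two before it, so 1, 4, 5, 9 → 14.
Colour: green, blue, red, green → blue (repeats green → blue → red).
So the next tuple is [H : 14 : blue].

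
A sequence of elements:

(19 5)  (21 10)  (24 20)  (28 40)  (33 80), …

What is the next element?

(39 160)

First entry — differences are 2, 3, 4, … (increasing by 1 each time): 19, 21, 24, 28, 33 → 39.
Second entry: ×2 each step, so 5, 10, 20, 40, 80 → 160.
So the next element is (39 160).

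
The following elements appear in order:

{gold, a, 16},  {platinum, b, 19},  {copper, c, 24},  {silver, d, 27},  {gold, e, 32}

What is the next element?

Metal goes gold, platinum, copper, silver, gold → platinum (repeats gold → platinum → copper → silver).
For the letter, letters move forward 1 place in the alphabet: a, b, c, d, e → f.
Third entry goes 16, 19, 24, 27, 32 → 35 (alternating steps +3, +5, +3, +5, …).
So the next element is {platinum, f, 35}.

{platinum, f, 35}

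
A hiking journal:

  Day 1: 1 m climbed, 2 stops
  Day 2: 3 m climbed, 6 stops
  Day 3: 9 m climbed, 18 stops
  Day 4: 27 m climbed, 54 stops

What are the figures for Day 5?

M climbed — ×3 each step: 1, 3, 9, 27 → 81.
For the stops, ×3 each step: 2, 6, 18, 54 → 162.
Combining the parts gives 81 m climbed, 162 stops.

81 m climbed, 162 stops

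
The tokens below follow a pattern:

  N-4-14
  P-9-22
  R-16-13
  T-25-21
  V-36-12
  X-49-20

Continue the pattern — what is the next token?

Letter: letters move forward 2 places in the alphabet, so N, P, R, T, V, X → Z.
Second component: perfect squares: 2², 3², 4², …; 4, 9, 16, 25, 36, 49 → 64.
Third component goes 14, 22, 13, 21, 12, 20 → 11 (alternating steps +8, −9, +8, −9, …).
Putting it together: Z-64-11.

Z-64-11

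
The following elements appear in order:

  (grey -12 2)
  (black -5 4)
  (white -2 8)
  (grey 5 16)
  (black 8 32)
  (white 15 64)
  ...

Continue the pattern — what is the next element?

(grey 18 128)

Shade: repeats grey → black → white, so grey, black, white, grey, black, white → grey.
Second component: alternating steps +7, +3, +7, +3, …, so -12, -5, -2, 5, 8, 15 → 18.
Third component: ×2 each step; 2, 4, 8, 16, 32, 64 → 128.
Putting it together: (grey 18 128).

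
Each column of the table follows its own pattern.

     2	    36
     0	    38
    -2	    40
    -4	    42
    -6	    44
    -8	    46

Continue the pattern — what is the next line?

-10  48

First component: −2 each step; 2, 0, -2, -4, -6, -8 → -10.
Second component — together with the first component always sums to 38: 36, 38, 40, 42, 44, 46 → 48.
Combining the parts gives -10  48.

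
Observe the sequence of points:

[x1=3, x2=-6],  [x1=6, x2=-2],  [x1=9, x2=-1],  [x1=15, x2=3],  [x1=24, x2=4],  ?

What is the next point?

[x1=39, x2=8]

X1: each term is the sum of the two before it; 3, 6, 9, 15, 24 → 39.
X2 — alternating steps +4, +1, +4, +1, …: -6, -2, -1, 3, 4 → 8.
So the next point is [x1=39, x2=8].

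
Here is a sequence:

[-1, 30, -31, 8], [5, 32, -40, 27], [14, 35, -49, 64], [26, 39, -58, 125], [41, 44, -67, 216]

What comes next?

First component: differences are 6, 9, 12, … (increasing by 3 each time), so -1, 5, 14, 26, 41 → 59.
Second component: differences are 2, 3, 4, … (increasing by 1 each time), so 30, 32, 35, 39, 44 → 50.
Third component — −9 each step: -31, -40, -49, -58, -67 → -76.
Fourth component: perfect cubes: 2³, 3³, 4³, …; 8, 27, 64, 125, 216 → 343.
Putting it together: [59, 50, -76, 343].

[59, 50, -76, 343]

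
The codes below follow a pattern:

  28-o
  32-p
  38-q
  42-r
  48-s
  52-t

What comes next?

58-u

First component: alternating steps +4, +6, +4, +6, …; 28, 32, 38, 42, 48, 52 → 58.
Letter goes o, p, q, r, s, t → u (letters move forward 1 place in the alphabet).
Putting it together: 58-u.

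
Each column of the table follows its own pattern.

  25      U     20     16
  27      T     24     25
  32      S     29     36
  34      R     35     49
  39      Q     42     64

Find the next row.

For the first component, alternating steps +2, +5, +2, +5, …: 25, 27, 32, 34, 39 → 41.
Letter: U, T, S, R, Q → P (letters move back 1 place in the alphabet).
Third component: differences are 4, 5, 6, … (increasing by 1 each time), so 20, 24, 29, 35, 42 → 50.
Fourth component goes 16, 25, 36, 49, 64 → 81 (perfect squares: 4², 5², 6², …).
Putting it together: 41  P  50  81.

41  P  50  81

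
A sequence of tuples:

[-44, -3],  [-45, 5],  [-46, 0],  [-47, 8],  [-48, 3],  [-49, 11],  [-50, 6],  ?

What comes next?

[-51, 14]

First component: −1 each step, so -44, -45, -46, -47, -48, -49, -50 → -51.
Second component goes -3, 5, 0, 8, 3, 11, 6 → 14 (alternating steps +8, −5, +8, −5, …).
Combining the parts gives [-51, 14].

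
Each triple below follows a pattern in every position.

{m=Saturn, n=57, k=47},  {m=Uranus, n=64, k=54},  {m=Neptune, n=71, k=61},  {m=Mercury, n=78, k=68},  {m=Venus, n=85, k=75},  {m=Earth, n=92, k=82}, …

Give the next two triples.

M goes Saturn, Uranus, Neptune, Mercury, Venus, Earth → Mars → Jupiter (runs through the planets Mercury→Neptune).
N goes 57, 64, 71, 78, 85, 92 → 99 → 106 (+7 each step).
K: always 10 less than the n, so 47, 54, 61, 68, 75, 82 → 89 → 96.
Putting the parts together: {m=Mars, n=99, k=89} and then {m=Jupiter, n=106, k=96}.

{m=Mars, n=99, k=89}, {m=Jupiter, n=106, k=96}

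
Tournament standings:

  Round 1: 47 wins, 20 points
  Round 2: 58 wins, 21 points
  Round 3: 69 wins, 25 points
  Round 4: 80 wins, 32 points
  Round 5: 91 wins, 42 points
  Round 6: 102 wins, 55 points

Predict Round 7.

Wins: +11 each step; 47, 58, 69, 80, 91, 102 → 113.
Points — differences are 1, 4, 7, … (increasing by 3 each time): 20, 21, 25, 32, 42, 55 → 71.
So the next line is 113 wins, 71 points.

113 wins, 71 points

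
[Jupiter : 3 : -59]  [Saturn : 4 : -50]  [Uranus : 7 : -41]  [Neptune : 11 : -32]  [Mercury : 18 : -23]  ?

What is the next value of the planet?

Venus

Planet: runs through the planets Mercury→Neptune; Jupiter, Saturn, Uranus, Neptune, Mercury → Venus.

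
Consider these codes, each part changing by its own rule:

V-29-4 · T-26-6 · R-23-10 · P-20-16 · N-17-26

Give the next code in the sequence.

Letter: V, T, R, P, N → L (letters move back 2 places in the alphabet).
Second component — −3 each step: 29, 26, 23, 20, 17 → 14.
For the third component, each term is the sum of the two before it: 4, 6, 10, 16, 26 → 42.
Combining the parts gives L-14-42.

L-14-42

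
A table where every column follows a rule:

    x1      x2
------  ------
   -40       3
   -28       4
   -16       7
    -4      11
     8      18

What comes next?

20  29

Column x1: +12 each step, so -40, -28, -16, -4, 8 → 20.
Column x2 — each term is the sum of the two before it: 3, 4, 7, 11, 18 → 29.
So the next line is 20  29.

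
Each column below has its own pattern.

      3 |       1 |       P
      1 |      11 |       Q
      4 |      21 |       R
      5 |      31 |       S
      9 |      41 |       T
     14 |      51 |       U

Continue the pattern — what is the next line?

For the first component, each term is the sum of the two before it: 3, 1, 4, 5, 9, 14 → 23.
Second component: 1, 11, 21, 31, 41, 51 → 61 (+10 each step).
For the letter, letters move forward 1 place in the alphabet: P, Q, R, S, T, U → V.
So the next line is 23  61  V.

23  61  V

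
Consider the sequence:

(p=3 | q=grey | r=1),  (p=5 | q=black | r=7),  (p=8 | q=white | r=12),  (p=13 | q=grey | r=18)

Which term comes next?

(p=21 | q=black | r=23)

P: 3, 5, 8, 13 → 21 (each term is the sum of the two before it).
Q: repeats grey → black → white; grey, black, white, grey → black.
R: alternating steps +6, +5, +6, +5, …, so 1, 7, 12, 18 → 23.
Putting it together: (p=21 | q=black | r=23).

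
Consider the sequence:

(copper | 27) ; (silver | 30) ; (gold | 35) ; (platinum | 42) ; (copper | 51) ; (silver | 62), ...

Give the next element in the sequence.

Metal: repeats copper → silver → gold → platinum; copper, silver, gold, platinum, copper, silver → gold.
Second part: differences are 3, 5, 7, … (increasing by 2 each time); 27, 30, 35, 42, 51, 62 → 75.
Combining the parts gives (gold | 75).

(gold | 75)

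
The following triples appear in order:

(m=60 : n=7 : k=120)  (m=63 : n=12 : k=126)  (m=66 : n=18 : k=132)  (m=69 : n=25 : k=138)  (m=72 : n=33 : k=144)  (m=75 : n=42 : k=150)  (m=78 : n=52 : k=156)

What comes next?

(m=81 : n=63 : k=162)

M goes 60, 63, 66, 69, 72, 75, 78 → 81 (+3 each step).
N — differences are 5, 6, 7, … (increasing by 1 each time): 7, 12, 18, 25, 33, 42, 52 → 63.
K: always 2 × the m; 120, 126, 132, 138, 144, 150, 156 → 162.
Combining the parts gives (m=81 : n=63 : k=162).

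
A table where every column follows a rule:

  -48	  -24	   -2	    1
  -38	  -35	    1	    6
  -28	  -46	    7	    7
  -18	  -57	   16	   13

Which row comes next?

First component — +10 each step: -48, -38, -28, -18 → -8.
Second component: -24, -35, -46, -57 → -68 (−11 each step).
Third component — differences are 3, 6, 9, … (increasing by 3 each time): -2, 1, 7, 16 → 28.
Fourth component: 1, 6, 7, 13 → 20 (each term is the sum of the two before it).
Combining the parts gives -8  -68  28  20.

-8  -68  28  20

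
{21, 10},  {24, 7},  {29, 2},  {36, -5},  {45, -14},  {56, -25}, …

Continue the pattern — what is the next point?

{69, -38}

First entry: differences are 3, 5, 7, … (increasing by 2 each time); 21, 24, 29, 36, 45, 56 → 69.
Second entry: together with the first entry always sums to 31; 10, 7, 2, -5, -14, -25 → -38.
Combining the parts gives {69, -38}.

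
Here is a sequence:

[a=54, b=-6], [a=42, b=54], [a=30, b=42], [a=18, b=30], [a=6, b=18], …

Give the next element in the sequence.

A: −12 each step; 54, 42, 30, 18, 6 → -6.
B — always the previous value of the a: -6, 54, 42, 30, 18 → 6.
Putting it together: [a=-6, b=6].

[a=-6, b=6]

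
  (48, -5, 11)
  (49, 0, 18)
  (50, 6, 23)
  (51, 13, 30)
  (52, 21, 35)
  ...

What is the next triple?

First part: 48, 49, 50, 51, 52 → 53 (+1 each step).
Second part: -5, 0, 6, 13, 21 → 30 (differences are 5, 6, 7, … (increasing by 1 each time)).
Third part: alternating steps +7, +5, +7, +5, …, so 11, 18, 23, 30, 35 → 42.
Putting it together: (53, 30, 42).

(53, 30, 42)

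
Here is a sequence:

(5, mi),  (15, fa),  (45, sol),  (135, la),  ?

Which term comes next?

First slot: ×3 each step, so 5, 15, 45, 135 → 405.
Note: runs through the solfège scale do→ti, so mi, fa, sol, la → ti.
Putting it together: (405, ti).

(405, ti)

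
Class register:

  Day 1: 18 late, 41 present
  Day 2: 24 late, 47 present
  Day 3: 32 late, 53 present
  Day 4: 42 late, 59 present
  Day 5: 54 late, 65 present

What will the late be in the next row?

68

Late: differences are 6, 8, 10, … (increasing by 2 each time); 18, 24, 32, 42, 54 → 68.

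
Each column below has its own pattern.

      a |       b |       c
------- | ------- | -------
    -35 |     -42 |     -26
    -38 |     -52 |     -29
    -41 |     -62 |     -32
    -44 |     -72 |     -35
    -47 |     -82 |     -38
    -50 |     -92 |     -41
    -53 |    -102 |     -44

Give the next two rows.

-56  -112  -47; -59  -122  -50

Column a: −3 each step; -35, -38, -41, -44, -47, -50, -53 → -56 → -59.
Column b: −10 each step; -42, -52, -62, -72, -82, -92, -102 → -112 → -122.
For the column c, always 9 more than the column a: -26, -29, -32, -35, -38, -41, -44 → -47 → -50.
Putting the parts together: -56  -112  -47 and then -59  -122  -50.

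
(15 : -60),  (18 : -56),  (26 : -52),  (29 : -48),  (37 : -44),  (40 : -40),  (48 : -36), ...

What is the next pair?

(51 : -32)

For the first slot, alternating steps +3, +8, +3, +8, …: 15, 18, 26, 29, 37, 40, 48 → 51.
Second slot: -60, -56, -52, -48, -44, -40, -36 → -32 (+4 each step).
So the next pair is (51 : -32).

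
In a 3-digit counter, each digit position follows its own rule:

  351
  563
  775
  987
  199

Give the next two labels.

For the first digit, +2 each step, mod 10: 3, 5, 7, 9, 1 → 3 → 5.
Second digit: +1 each step, mod 10; 5, 6, 7, 8, 9 → 0 → 1.
Third digit: 1, 3, 5, 7, 9 → 1 → 3 (+2 each step, mod 10).
So the next two labels are 301 and 513.

301 then 513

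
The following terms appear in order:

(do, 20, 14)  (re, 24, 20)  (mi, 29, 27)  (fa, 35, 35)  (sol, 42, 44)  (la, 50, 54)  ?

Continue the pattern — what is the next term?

Note — runs through the solfège scale do→ti: do, re, mi, fa, sol, la → ti.
Second value goes 20, 24, 29, 35, 42, 50 → 59 (differences are 4, 5, 6, … (increasing by 1 each time)).
Third value — differences are 6, 7, 8, … (increasing by 1 each time): 14, 20, 27, 35, 44, 54 → 65.
So the next term is (ti, 59, 65).

(ti, 59, 65)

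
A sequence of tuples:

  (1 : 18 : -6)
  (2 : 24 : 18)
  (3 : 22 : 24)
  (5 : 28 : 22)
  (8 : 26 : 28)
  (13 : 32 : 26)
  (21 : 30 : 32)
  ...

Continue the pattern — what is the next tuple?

First entry: 1, 2, 3, 5, 8, 13, 21 → 34 (each term is the sum of the two before it).
Second entry goes 18, 24, 22, 28, 26, 32, 30 → 36 (alternating steps +6, −2, +6, −2, …).
Third entry goes -6, 18, 24, 22, 28, 26, 32 → 30 (always the previous value of the second entry).
Combining the parts gives (34 : 36 : 30).

(34 : 36 : 30)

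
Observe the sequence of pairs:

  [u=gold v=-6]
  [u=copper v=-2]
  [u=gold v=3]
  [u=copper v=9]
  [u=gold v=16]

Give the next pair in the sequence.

U goes gold, copper, gold, copper, gold → copper (alternates gold ↔ copper).
V: -6, -2, 3, 9, 16 → 24 (differences are 4, 5, 6, … (increasing by 1 each time)).
So the next pair is [u=copper v=24].

[u=copper v=24]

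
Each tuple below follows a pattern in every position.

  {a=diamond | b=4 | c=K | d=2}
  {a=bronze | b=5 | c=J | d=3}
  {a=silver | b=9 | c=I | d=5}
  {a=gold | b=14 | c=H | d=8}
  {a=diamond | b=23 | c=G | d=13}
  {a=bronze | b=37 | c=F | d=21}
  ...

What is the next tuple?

A: repeats diamond → bronze → silver → gold, so diamond, bronze, silver, gold, diamond, bronze → silver.
B: each term is the sum of the two before it, so 4, 5, 9, 14, 23, 37 → 60.
C: letters move back 1 place in the alphabet, so K, J, I, H, G, F → E.
D — each term is the sum of the two before it: 2, 3, 5, 8, 13, 21 → 34.
Putting it together: {a=silver | b=60 | c=E | d=34}.

{a=silver | b=60 | c=E | d=34}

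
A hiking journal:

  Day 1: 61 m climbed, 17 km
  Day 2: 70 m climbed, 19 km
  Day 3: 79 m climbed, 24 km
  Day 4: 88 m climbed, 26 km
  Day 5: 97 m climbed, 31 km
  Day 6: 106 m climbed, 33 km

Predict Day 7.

M climbed — +9 each step: 61, 70, 79, 88, 97, 106 → 115.
For the km, alternating steps +2, +5, +2, +5, …: 17, 19, 24, 26, 31, 33 → 38.
Combining the parts gives 115 m climbed, 38 km.

115 m climbed, 38 km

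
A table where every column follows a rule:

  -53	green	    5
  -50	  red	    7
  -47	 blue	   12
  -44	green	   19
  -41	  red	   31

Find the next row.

First component: +3 each step, so -53, -50, -47, -44, -41 → -38.
For the colour, repeats green → red → blue: green, red, blue, green, red → blue.
Third component — each term is the sum of the two before it: 5, 7, 12, 19, 31 → 50.
Putting it together: -38  blue  50.

-38  blue  50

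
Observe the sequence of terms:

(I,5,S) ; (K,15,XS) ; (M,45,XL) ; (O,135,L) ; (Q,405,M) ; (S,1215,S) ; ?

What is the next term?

For the letter, letters move forward 2 places in the alphabet: I, K, M, O, Q, S → U.
Second slot: ×3 each step, so 5, 15, 45, 135, 405, 1215 → 3645.
Size: repeats S → XS → XL → L → M; S, XS, XL, L, M, S → XS.
So the next term is (U,3645,XS).

(U,3645,XS)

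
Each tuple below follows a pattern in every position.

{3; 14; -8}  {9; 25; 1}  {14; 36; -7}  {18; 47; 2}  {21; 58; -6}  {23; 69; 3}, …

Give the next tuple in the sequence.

{24; 80; -5}

First entry: differences are 6, 5, 4, … (decreasing by 1 each time); 3, 9, 14, 18, 21, 23 → 24.
Second entry — +11 each step: 14, 25, 36, 47, 58, 69 → 80.
Third entry: alternating steps +9, −8, +9, −8, …; -8, 1, -7, 2, -6, 3 → -5.
Combining the parts gives {24; 80; -5}.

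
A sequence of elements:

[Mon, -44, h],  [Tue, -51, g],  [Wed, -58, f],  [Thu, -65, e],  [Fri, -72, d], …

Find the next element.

Day: Mon, Tue, Wed, Thu, Fri → Sat (runs through the weekdays Mon→Sun).
For the second part, −7 each step: -44, -51, -58, -65, -72 → -79.
Letter: h, g, f, e, d → c (letters move back 1 place in the alphabet).
Combining the parts gives [Sat, -79, c].

[Sat, -79, c]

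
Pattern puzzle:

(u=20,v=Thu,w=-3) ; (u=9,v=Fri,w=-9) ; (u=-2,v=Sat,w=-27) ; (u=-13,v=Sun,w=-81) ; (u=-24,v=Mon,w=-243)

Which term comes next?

U: 20, 9, -2, -13, -24 → -35 (−11 each step).
V: runs through the weekdays Mon→Sun, so Thu, Fri, Sat, Sun, Mon → Tue.
W: ×3 each step; -3, -9, -27, -81, -243 → -729.
Putting it together: (u=-35,v=Tue,w=-729).

(u=-35,v=Tue,w=-729)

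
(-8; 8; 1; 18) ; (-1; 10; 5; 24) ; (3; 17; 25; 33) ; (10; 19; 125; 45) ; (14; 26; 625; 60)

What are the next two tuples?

(21; 28; 3125; 78), (25; 35; 15625; 99)

First part: -8, -1, 3, 10, 14 → 21 → 25 (alternating steps +7, +4, +7, +4, …).
Second part goes 8, 10, 17, 19, 26 → 28 → 35 (alternating steps +2, +7, +2, +7, …).
Third part: ×5 each step, so 1, 5, 25, 125, 625 → 3125 → 15625.
For the fourth part, differences are 6, 9, 12, … (increasing by 3 each time): 18, 24, 33, 45, 60 → 78 → 99.
So the next two tuples are (21; 28; 3125; 78) and (25; 35; 15625; 99).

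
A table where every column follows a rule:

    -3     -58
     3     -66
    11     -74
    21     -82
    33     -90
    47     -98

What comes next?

63  -106

For the first component, differences are 6, 8, 10, … (increasing by 2 each time): -3, 3, 11, 21, 33, 47 → 63.
Second component: -58, -66, -74, -82, -90, -98 → -106 (−8 each step).
Combining the parts gives 63  -106.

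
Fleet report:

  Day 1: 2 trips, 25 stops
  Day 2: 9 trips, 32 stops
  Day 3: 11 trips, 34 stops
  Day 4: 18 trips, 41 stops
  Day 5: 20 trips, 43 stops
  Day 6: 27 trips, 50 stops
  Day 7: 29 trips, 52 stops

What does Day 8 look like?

36 trips, 59 stops

Trips: 2, 9, 11, 18, 20, 27, 29 → 36 (alternating steps +7, +2, +7, +2, …).
Stops goes 25, 32, 34, 41, 43, 50, 52 → 59 (alternating steps +7, +2, +7, +2, …).
Combining the parts gives 36 trips, 59 stops.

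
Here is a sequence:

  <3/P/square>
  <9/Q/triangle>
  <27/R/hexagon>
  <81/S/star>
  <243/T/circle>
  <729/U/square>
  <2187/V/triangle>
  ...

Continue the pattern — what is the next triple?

<6561/W/hexagon>

First value: ×3 each step, so 3, 9, 27, 81, 243, 729, 2187 → 6561.
Letter goes P, Q, R, S, T, U, V → W (letters move forward 1 place in the alphabet).
For the shape, repeats square → triangle → hexagon → star → circle: square, triangle, hexagon, star, circle, square, triangle → hexagon.
Combining the parts gives <6561/W/hexagon>.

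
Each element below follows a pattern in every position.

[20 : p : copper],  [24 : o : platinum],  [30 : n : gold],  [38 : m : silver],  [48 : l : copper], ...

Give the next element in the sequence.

[60 : k : platinum]

First slot: differences are 4, 6, 8, … (increasing by 2 each time), so 20, 24, 30, 38, 48 → 60.
Letter: p, o, n, m, l → k (letters move back 1 place in the alphabet).
Metal: repeats copper → platinum → gold → silver, so copper, platinum, gold, silver, copper → platinum.
Combining the parts gives [60 : k : platinum].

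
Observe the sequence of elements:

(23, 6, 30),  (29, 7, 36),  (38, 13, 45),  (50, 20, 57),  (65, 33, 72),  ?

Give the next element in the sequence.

First slot: differences are 6, 9, 12, … (increasing by 3 each time), so 23, 29, 38, 50, 65 → 83.
Second slot: each term is the sum of the two before it; 6, 7, 13, 20, 33 → 53.
Third slot — always 7 more than the first slot: 30, 36, 45, 57, 72 → 90.
So the next element is (83, 53, 90).

(83, 53, 90)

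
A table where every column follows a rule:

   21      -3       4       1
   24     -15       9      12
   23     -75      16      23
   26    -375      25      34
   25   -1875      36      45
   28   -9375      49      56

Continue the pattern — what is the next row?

27  -46875  64  67

For the first component, alternating steps +3, −1, +3, −1, …: 21, 24, 23, 26, 25, 28 → 27.
Second component goes -3, -15, -75, -375, -1875, -9375 → -46875 (×5 each step).
Third component — differences are 5, 7, 9, … (increasing by 2 each time): 4, 9, 16, 25, 36, 49 → 64.
Fourth component: +11 each step; 1, 12, 23, 34, 45, 56 → 67.
So the next row is 27  -46875  64  67.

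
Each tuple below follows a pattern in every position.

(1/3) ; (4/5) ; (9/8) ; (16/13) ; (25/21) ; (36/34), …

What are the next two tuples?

(49/55), (64/89)

First part — perfect squares: 1², 2², 3², …: 1, 4, 9, 16, 25, 36 → 49 → 64.
For the second part, each term is the sum of the two before it: 3, 5, 8, 13, 21, 34 → 55 → 89.
So the next two tuples are (49/55) and (64/89).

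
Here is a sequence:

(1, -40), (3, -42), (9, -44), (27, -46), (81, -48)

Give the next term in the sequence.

(243, -50)

First value: ×3 each step, so 1, 3, 9, 27, 81 → 243.
Second value: −2 each step; -40, -42, -44, -46, -48 → -50.
Putting it together: (243, -50).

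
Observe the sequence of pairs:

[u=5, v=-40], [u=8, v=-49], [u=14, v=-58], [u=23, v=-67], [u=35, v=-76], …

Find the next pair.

[u=50, v=-85]

U: differences are 3, 6, 9, … (increasing by 3 each time), so 5, 8, 14, 23, 35 → 50.
V: −9 each step, so -40, -49, -58, -67, -76 → -85.
Combining the parts gives [u=50, v=-85].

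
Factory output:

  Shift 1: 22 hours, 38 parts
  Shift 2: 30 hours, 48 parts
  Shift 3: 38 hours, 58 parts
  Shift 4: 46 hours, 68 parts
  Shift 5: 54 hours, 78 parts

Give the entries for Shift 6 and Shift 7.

Hours goes 22, 30, 38, 46, 54 → 62 → 70 (+8 each step).
For the parts, +10 each step: 38, 48, 58, 68, 78 → 88 → 98.
Putting the parts together: 62 hours, 88 parts and then 70 hours, 98 parts.

62 hours, 88 parts; 70 hours, 98 parts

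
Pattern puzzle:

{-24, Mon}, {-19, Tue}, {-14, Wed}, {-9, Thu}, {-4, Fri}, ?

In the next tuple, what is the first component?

1

First component: +5 each step, so -24, -19, -14, -9, -4 → 1.
For the day, runs through the weekdays Mon→Sun: Mon, Tue, Wed, Thu, Fri → Sat.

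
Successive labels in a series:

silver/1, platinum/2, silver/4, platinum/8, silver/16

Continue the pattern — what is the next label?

platinum/32

Metal goes silver, platinum, silver, platinum, silver → platinum (alternates silver ↔ platinum).
Second component goes 1, 2, 4, 8, 16 → 32 (×2 each step).
Combining the parts gives platinum/32.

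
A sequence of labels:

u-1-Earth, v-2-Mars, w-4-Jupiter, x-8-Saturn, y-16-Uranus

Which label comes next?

z-32-Neptune

For the letter, letters move forward 1 place in the alphabet: u, v, w, x, y → z.
Second component goes 1, 2, 4, 8, 16 → 32 (×2 each step).
Planet — runs through the planets Mercury→Neptune: Earth, Mars, Jupiter, Saturn, Uranus → Neptune.
Putting it together: z-32-Neptune.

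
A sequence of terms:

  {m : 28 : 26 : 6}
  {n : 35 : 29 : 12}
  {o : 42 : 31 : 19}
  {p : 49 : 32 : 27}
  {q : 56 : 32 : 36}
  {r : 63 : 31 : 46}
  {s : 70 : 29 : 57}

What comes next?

Letter: letters move forward 1 place in the alphabet; m, n, o, p, q, r, s → t.
For the second component, +7 each step: 28, 35, 42, 49, 56, 63, 70 → 77.
Third component goes 26, 29, 31, 32, 32, 31, 29 → 26 (differences are 3, 2, 1, … (decreasing by 1 each time)).
For the fourth component, differences are 6, 7, 8, … (increasing by 1 each time): 6, 12, 19, 27, 36, 46, 57 → 69.
So the next term is {t : 77 : 26 : 69}.

{t : 77 : 26 : 69}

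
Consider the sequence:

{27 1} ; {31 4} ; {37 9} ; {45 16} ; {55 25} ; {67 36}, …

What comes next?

First slot: differences are 4, 6, 8, … (increasing by 2 each time), so 27, 31, 37, 45, 55, 67 → 81.
Second slot: perfect squares: 1², 2², 3², …, so 1, 4, 9, 16, 25, 36 → 49.
Putting it together: {81 49}.

{81 49}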